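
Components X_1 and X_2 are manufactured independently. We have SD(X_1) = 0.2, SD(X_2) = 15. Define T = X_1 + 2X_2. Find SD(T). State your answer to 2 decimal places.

Var(X_1) = 0.04, Var(X_2) = 225
By independence, Var(T) = (1)²Var(X_1) + (2)²Var(X_2)
= (1)²·0.04 + (2)²·225 = 900.04
SD(T) = √900.04 ≈ 30.00

30.00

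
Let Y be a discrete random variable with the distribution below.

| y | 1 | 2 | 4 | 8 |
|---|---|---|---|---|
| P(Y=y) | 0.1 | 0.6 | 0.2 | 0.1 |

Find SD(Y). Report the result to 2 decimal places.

1.92

E[Y] = (1)(0.1) + (2)(0.6) + (4)(0.2) + (8)(0.1) = 2.9
E[Y²] = (1)²(0.1) + (2)²(0.6) + (4)²(0.2) + (8)²(0.1) = 12.1
Var(Y) = E[Y²] − (E[Y])² = 12.1 − (2.9)² = 3.69
SD(Y) = √3.69 ≈ 1.92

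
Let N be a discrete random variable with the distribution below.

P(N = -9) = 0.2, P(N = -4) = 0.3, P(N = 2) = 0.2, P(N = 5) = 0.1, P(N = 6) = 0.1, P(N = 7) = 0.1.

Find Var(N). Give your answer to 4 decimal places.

E[N] = (-9)(0.2) + (-4)(0.3) + (2)(0.2) + (5)(0.1) + (6)(0.1) + (7)(0.1) = -0.8
E[N²] = (-9)²(0.2) + (-4)²(0.3) + (2)²(0.2) + (5)²(0.1) + (6)²(0.1) + (7)²(0.1) = 32.8
Var(N) = E[N²] − (E[N])² = 32.8 − (-0.8)² = 32.16

32.1600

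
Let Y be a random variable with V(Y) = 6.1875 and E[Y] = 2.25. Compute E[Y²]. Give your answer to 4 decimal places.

E[Y²] = V(Y) + (E[Y])² = 6.1875 + (2.25)² = 11.25

11.2500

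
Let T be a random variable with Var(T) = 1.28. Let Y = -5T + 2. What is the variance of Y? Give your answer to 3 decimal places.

Var(-5T + 2) = (-5)²·Var(T) = 25·1.28 = 32

32.000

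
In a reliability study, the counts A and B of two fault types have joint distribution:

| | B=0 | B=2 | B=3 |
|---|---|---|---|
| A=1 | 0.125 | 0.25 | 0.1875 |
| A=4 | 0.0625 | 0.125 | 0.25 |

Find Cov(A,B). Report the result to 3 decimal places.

E[A] = 2.3125,  E[B] = 2.0625
E[AB] = 5.0625
Cov(A,B) = E[AB] − E[A]E[B] = 5.0625 − (2.3125)(2.0625) = 0.29296875

0.293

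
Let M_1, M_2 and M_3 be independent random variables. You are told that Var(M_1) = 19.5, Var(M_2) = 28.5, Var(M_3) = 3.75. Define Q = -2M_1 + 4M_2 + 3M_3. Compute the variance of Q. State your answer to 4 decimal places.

567.7500

By independence, Var(Q) = (-2)²Var(M_1) + (4)²Var(M_2) + (3)²Var(M_3)
= (-2)²·19.5 + (4)²·28.5 + (3)²·3.75 = 567.75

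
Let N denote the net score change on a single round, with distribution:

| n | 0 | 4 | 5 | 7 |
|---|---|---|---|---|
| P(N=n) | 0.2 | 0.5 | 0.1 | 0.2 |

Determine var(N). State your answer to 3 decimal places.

5.090

E[N] = (0)(0.2) + (4)(0.5) + (5)(0.1) + (7)(0.2) = 3.9
E[N²] = (0)²(0.2) + (4)²(0.5) + (5)²(0.1) + (7)²(0.2) = 20.3
var(N) = E[N²] − (E[N])² = 20.3 − (3.9)² = 5.09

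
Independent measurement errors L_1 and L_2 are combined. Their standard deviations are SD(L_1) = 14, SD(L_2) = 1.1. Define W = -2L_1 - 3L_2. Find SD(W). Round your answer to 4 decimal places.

V(L_1) = 196, V(L_2) = 1.21
By independence, V(W) = (-2)²V(L_1) + (-3)²V(L_2)
= (-2)²·196 + (-3)²·1.21 = 794.89
SD(W) = √794.89 ≈ 28.1938

28.1938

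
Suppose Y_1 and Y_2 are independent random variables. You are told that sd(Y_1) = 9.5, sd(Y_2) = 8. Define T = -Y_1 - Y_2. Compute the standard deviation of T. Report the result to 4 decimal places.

V(Y_1) = 90.25, V(Y_2) = 64
By independence, V(T) = (-1)²V(Y_1) + (-1)²V(Y_2)
= (-1)²·90.25 + (-1)²·64 = 154.25
sd(T) = √154.25 ≈ 12.4197

12.4197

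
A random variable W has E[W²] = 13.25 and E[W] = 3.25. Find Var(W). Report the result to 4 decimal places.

Var(W) = 13.25 − (3.25)² = 2.6875

2.6875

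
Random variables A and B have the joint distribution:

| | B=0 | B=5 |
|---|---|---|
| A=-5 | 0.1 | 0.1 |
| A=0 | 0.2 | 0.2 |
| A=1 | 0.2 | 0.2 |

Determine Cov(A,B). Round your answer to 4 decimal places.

0.0000

E[A] = -0.6,  E[B] = 2.5
E[AB] = -1.5
Cov(A,B) = E[AB] − E[A]E[B] = -1.5 − (-0.6)(2.5) = 0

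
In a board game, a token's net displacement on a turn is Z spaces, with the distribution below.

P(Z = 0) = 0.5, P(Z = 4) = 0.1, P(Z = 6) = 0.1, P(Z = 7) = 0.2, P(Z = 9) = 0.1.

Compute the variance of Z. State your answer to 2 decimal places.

E[Z] = (0)(0.5) + (4)(0.1) + (6)(0.1) + (7)(0.2) + (9)(0.1) = 3.3
E[Z²] = (0)²(0.5) + (4)²(0.1) + (6)²(0.1) + (7)²(0.2) + (9)²(0.1) = 23.1
var(Z) = E[Z²] − (E[Z])² = 23.1 − (3.3)² = 12.21

12.21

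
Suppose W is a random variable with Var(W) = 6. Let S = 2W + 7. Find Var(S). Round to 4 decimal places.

Var(2W + 7) = (2)²·Var(W) = 4·6 = 24

24.0000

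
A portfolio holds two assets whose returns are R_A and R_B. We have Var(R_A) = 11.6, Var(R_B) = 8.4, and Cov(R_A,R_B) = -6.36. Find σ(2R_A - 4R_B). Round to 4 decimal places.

16.8095

Var(2R_A - 4R_B) = (2)²·Var(R_A) + (-4)²·Var(R_B) + 2·(2)·(-4)·Cov(R_A,R_B)
= 4·11.6 + 16·8.4 + -16·-6.36 = 282.56
σ(2R_A - 4R_B) = √282.56 ≈ 16.8095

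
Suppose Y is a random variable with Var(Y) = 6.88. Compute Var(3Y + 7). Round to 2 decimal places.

61.92

Var(3Y + 7) = (3)²·Var(Y) = 9·6.88 = 61.92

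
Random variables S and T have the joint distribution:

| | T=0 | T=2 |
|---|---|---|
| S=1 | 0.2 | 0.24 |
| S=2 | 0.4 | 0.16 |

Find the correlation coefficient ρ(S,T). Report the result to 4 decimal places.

-0.2632

E[S] = 1.56,  E[T] = 0.8
E[ST] = 1.12
Cov(S,T) = E[ST] − E[S]E[T] = 1.12 − (1.56)(0.8) = -0.128
Var(S) = 0.2464,  Var(T) = 0.96
ρ = -0.128 / √(0.2464·0.96) ≈ -0.2632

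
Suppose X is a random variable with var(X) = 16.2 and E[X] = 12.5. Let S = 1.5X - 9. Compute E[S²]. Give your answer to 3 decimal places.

E[1.5X - 9] = 1.5·12.5 − 9 = 9.75
var(1.5X - 9) = (1.5)²·16.2 = 36.45
E[S²] = var(S) + (E[S])² = 36.45 + (9.75)² = 131.5125

131.513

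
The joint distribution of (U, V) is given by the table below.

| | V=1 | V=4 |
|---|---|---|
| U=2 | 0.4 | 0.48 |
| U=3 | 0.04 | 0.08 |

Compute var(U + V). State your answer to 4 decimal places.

E[U] = 2.12,  E[V] = 2.68,  E[UV] = 5.72
var(U) = 4.6 − (2.12)² = 0.1056;  var(V) = 9.4 − (2.68)² = 2.2176
cov(U,V) = 5.72 − (2.12)(2.68) = 0.0384
var(U + V) = (1)²·0.1056 + (1)²·2.2176 + 2·(1)·(1)·0.0384 = 2.4

2.4000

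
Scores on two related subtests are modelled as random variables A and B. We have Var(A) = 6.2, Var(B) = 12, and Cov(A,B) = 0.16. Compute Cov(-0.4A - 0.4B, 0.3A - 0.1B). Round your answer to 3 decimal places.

-0.277

Cov(-0.4A - 0.4B, 0.3A - 0.1B) = (-0.4)(0.3)Var(A) + (-0.4)(-0.1)Var(B) + [(-0.4)(-0.1) + (-0.4)(0.3)]Cov(A,B)
= -0.12·6.2 + 0.04·12 + -0.08·0.16 = -0.2768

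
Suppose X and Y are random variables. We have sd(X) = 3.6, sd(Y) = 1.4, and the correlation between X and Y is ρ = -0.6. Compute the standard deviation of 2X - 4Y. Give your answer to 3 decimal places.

V(X) = (3.6)² = 12.96;  V(Y) = (1.4)² = 1.96
cov(X,Y) = ρ·sd(X)·sd(Y) = -0.6·3.6·1.4 = -3.024
V(2X - 4Y) = (2)²·V(X) + (-4)²·V(Y) + 2·(2)·(-4)·cov(X,Y)
= 4·12.96 + 16·1.96 + -16·-3.024 = 131.584
sd(2X - 4Y) = √131.584 ≈ 11.471

11.471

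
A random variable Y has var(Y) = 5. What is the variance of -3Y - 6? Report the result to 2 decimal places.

45.00

var(-3Y - 6) = (-3)²·var(Y) = 9·5 = 45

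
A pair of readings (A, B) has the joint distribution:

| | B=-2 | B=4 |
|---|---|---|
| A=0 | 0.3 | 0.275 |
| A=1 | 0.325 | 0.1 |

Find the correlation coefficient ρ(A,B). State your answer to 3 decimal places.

-0.248

E[A] = 0.425,  E[B] = 0.25
E[AB] = -0.25
Cov(A,B) = E[AB] − E[A]E[B] = -0.25 − (0.425)(0.25) = -0.35625
var(A) = 0.244375,  var(B) = 8.4375
ρ = -0.35625 / √(0.244375·8.4375) ≈ -0.248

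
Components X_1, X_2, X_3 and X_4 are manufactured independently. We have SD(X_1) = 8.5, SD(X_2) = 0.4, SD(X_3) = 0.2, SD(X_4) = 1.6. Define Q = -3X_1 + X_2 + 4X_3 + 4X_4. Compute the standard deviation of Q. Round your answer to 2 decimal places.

var(X_1) = 72.25, var(X_2) = 0.16, var(X_3) = 0.04, var(X_4) = 2.56
By independence, var(Q) = (-3)²var(X_1) + (1)²var(X_2) + (4)²var(X_3) + (4)²var(X_4)
= (-3)²·72.25 + (1)²·0.16 + (4)²·0.04 + (4)²·2.56 = 692.01
SD(Q) = √692.01 ≈ 26.31

26.31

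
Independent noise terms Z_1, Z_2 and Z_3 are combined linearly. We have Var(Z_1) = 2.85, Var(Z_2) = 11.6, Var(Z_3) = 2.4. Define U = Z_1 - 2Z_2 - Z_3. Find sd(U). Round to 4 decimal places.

7.1868

By independence, Var(U) = (1)²Var(Z_1) + (-2)²Var(Z_2) + (-1)²Var(Z_3)
= (1)²·2.85 + (-2)²·11.6 + (-1)²·2.4 = 51.65
sd(U) = √51.65 ≈ 7.1868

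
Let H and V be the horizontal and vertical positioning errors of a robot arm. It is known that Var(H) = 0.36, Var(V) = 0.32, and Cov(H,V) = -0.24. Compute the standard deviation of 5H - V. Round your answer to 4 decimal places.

Var(5H - V) = (5)²·Var(H) + (-1)²·Var(V) + 2·(5)·(-1)·Cov(H,V)
= 25·0.36 + 1·0.32 + -10·-0.24 = 11.72
SD(5H - V) = √11.72 ≈ 3.4234

3.4234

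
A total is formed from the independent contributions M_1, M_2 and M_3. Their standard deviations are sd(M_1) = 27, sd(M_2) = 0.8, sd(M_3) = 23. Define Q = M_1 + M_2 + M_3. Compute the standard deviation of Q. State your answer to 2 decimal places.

Var(M_1) = 729, Var(M_2) = 0.64, Var(M_3) = 529
By independence, Var(Q) = (1)²Var(M_1) + (1)²Var(M_2) + (1)²Var(M_3)
= (1)²·729 + (1)²·0.64 + (1)²·529 = 1258.64
sd(Q) = √1258.64 ≈ 35.48

35.48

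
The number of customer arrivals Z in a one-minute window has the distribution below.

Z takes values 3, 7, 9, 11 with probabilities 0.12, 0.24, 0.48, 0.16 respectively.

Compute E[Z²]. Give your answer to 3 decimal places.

71.080

E[Z²] = (3)²(0.12) + (7)²(0.24) + (9)²(0.48) + (11)²(0.16) = 71.08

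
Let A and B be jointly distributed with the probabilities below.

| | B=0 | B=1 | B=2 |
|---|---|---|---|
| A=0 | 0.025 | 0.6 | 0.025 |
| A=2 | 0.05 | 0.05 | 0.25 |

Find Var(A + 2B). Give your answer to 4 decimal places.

3.1900

E[A] = 0.7,  E[B] = 1.2,  E[AB] = 1.1
Var(A) = 1.4 − (0.7)² = 0.91;  Var(B) = 1.75 − (1.2)² = 0.31
Cov(A,B) = 1.1 − (0.7)(1.2) = 0.26
Var(A + 2B) = (1)²·0.91 + (2)²·0.31 + 2·(1)·(2)·0.26 = 3.19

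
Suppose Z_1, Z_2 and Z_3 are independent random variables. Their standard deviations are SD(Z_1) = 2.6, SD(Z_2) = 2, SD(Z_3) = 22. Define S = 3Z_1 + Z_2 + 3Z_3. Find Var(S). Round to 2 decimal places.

Var(Z_1) = 6.76, Var(Z_2) = 4, Var(Z_3) = 484
By independence, Var(S) = (3)²Var(Z_1) + (1)²Var(Z_2) + (3)²Var(Z_3)
= (3)²·6.76 + (1)²·4 + (3)²·484 = 4420.84

4420.84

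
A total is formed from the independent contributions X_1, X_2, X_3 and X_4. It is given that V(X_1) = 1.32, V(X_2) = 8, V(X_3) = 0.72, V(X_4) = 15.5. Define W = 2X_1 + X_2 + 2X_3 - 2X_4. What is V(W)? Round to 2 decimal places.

78.16

By independence, V(W) = (2)²V(X_1) + (1)²V(X_2) + (2)²V(X_3) + (-2)²V(X_4)
= (2)²·1.32 + (1)²·8 + (2)²·0.72 + (-2)²·15.5 = 78.16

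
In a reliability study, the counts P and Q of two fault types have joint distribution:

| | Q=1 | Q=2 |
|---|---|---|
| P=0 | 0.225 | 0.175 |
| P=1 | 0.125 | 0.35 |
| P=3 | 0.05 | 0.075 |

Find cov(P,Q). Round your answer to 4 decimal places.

0.0650

E[P] = 0.85,  E[Q] = 1.6
E[PQ] = 1.425
cov(P,Q) = E[PQ] − E[P]E[Q] = 1.425 − (0.85)(1.6) = 0.065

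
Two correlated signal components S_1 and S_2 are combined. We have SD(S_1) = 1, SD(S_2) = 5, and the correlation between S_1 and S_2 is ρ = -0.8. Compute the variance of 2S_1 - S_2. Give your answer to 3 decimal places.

var(S_1) = (1)² = 1;  var(S_2) = (5)² = 25
Cov(S_1,S_2) = ρ·SD(S_1)·SD(S_2) = -0.8·1·5 = -4
var(2S_1 - S_2) = (2)²·var(S_1) + (-1)²·var(S_2) + 2·(2)·(-1)·Cov(S_1,S_2)
= 4·1 + 1·25 + -4·-4 = 45

45.000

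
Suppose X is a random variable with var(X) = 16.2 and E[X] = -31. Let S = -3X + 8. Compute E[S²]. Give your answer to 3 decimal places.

E[-3X + 8] = -3·-31 + 8 = 101
var(-3X + 8) = (-3)²·16.2 = 145.8
E[S²] = var(S) + (E[S])² = 145.8 + (101)² = 10346.8

10346.800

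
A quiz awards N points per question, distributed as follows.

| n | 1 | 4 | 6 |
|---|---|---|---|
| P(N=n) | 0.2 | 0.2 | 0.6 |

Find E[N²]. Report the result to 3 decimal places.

E[N²] = (1)²(0.2) + (4)²(0.2) + (6)²(0.6) = 25

25.000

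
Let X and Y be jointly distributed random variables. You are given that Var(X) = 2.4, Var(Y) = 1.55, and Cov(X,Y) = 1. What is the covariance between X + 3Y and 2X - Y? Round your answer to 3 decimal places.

5.150

Cov(X + 3Y, 2X - Y) = (1)(2)Var(X) + (3)(-1)Var(Y) + [(1)(-1) + (3)(2)]Cov(X,Y)
= 2·2.4 + -3·1.55 + 5·1 = 5.15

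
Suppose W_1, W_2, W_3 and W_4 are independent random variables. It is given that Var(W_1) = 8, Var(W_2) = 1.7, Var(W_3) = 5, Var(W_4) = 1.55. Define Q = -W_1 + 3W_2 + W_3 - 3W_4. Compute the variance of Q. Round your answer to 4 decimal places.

42.2500

By independence, Var(Q) = (-1)²Var(W_1) + (3)²Var(W_2) + (1)²Var(W_3) + (-3)²Var(W_4)
= (-1)²·8 + (3)²·1.7 + (1)²·5 + (-3)²·1.55 = 42.25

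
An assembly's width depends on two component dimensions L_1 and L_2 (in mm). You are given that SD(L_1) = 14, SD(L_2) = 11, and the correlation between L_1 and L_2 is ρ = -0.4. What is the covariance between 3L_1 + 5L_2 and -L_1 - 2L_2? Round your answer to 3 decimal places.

Var(L_1) = (14)² = 196;  Var(L_2) = (11)² = 121
Cov(L_1,L_2) = ρ·SD(L_1)·SD(L_2) = -0.4·14·11 = -61.6
Cov(3L_1 + 5L_2, -L_1 - 2L_2) = (3)(-1)Var(L_1) + (5)(-2)Var(L_2) + [(3)(-2) + (5)(-1)]Cov(L_1,L_2)
= -3·196 + -10·121 + -11·-61.6 = -1120.4

-1120.400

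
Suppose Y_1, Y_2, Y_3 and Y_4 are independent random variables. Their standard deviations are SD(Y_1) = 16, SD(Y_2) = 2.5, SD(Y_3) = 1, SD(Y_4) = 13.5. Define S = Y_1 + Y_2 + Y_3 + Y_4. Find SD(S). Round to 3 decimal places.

V(Y_1) = 256, V(Y_2) = 6.25, V(Y_3) = 1, V(Y_4) = 182.25
By independence, V(S) = (1)²V(Y_1) + (1)²V(Y_2) + (1)²V(Y_3) + (1)²V(Y_4)
= (1)²·256 + (1)²·6.25 + (1)²·1 + (1)²·182.25 = 445.5
SD(S) = √445.5 ≈ 21.107

21.107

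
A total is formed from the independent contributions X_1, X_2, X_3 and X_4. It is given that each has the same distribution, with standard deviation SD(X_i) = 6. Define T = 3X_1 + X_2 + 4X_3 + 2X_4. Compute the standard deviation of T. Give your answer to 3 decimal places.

32.863

V(X_i) = (6)² = 36
By independence, V(T) = (3)²V(X_1) + (1)²V(X_2) + (4)²V(X_3) + (2)²V(X_4)
= (3)²·36 + (1)²·36 + (4)²·36 + (2)²·36 = 1080
SD(T) = √1080 ≈ 32.863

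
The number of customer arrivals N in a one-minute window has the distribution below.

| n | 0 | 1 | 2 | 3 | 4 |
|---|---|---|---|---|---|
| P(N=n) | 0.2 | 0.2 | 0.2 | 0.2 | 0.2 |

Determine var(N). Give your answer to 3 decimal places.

E[N] = (0)(0.2) + (1)(0.2) + (2)(0.2) + (3)(0.2) + (4)(0.2) = 2
E[N²] = (0)²(0.2) + (1)²(0.2) + (2)²(0.2) + (3)²(0.2) + (4)²(0.2) = 6
var(N) = E[N²] − (E[N])² = 6 − (2)² = 2

2.000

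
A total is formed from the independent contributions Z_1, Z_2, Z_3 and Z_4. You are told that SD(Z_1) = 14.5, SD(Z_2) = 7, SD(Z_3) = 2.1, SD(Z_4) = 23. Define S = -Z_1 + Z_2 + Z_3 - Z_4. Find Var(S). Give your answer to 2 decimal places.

Var(Z_1) = 210.25, Var(Z_2) = 49, Var(Z_3) = 4.41, Var(Z_4) = 529
By independence, Var(S) = (-1)²Var(Z_1) + (1)²Var(Z_2) + (1)²Var(Z_3) + (-1)²Var(Z_4)
= (-1)²·210.25 + (1)²·49 + (1)²·4.41 + (-1)²·529 = 792.66

792.66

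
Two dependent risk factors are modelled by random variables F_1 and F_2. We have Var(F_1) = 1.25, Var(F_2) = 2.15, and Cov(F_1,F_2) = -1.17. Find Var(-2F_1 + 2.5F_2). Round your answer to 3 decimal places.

30.138

Var(-2F_1 + 2.5F_2) = (-2)²·Var(F_1) + (2.5)²·Var(F_2) + 2·(-2)·(2.5)·Cov(F_1,F_2)
= 4·1.25 + 6.25·2.15 + -10·-1.17 = 30.1375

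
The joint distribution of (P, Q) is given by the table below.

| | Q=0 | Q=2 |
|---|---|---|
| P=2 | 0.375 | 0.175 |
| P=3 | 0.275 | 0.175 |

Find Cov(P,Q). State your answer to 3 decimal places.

E[P] = 2.45,  E[Q] = 0.7
E[PQ] = 1.75
Cov(P,Q) = E[PQ] − E[P]E[Q] = 1.75 − (2.45)(0.7) = 0.035

0.035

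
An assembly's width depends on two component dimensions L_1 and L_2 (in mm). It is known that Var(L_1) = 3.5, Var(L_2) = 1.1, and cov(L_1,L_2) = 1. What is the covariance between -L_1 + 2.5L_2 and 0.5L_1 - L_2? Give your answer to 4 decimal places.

cov(-L_1 + 2.5L_2, 0.5L_1 - L_2) = (-1)(0.5)Var(L_1) + (2.5)(-1)Var(L_2) + [(-1)(-1) + (2.5)(0.5)]cov(L_1,L_2)
= -0.5·3.5 + -2.5·1.1 + 2.25·1 = -2.25

-2.2500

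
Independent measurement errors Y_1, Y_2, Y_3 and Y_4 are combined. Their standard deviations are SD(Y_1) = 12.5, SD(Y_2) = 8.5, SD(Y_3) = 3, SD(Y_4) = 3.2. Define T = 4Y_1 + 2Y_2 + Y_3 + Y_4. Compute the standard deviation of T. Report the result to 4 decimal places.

V(Y_1) = 156.25, V(Y_2) = 72.25, V(Y_3) = 9, V(Y_4) = 10.24
By independence, V(T) = (4)²V(Y_1) + (2)²V(Y_2) + (1)²V(Y_3) + (1)²V(Y_4)
= (4)²·156.25 + (2)²·72.25 + (1)²·9 + (1)²·10.24 = 2808.24
SD(T) = √2808.24 ≈ 52.9928

52.9928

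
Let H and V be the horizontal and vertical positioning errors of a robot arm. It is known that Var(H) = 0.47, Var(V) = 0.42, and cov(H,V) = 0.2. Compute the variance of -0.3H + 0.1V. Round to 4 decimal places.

0.0345

Var(-0.3H + 0.1V) = (-0.3)²·Var(H) + (0.1)²·Var(V) + 2·(-0.3)·(0.1)·cov(H,V)
= 0.09·0.47 + 0.01·0.42 + -0.06·0.2 = 0.0345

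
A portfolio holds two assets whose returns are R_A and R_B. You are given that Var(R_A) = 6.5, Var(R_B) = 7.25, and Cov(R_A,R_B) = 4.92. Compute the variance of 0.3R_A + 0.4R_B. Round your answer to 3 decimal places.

Var(0.3R_A + 0.4R_B) = (0.3)²·Var(R_A) + (0.4)²·Var(R_B) + 2·(0.3)·(0.4)·Cov(R_A,R_B)
= 0.09·6.5 + 0.16·7.25 + 0.24·4.92 = 2.9258

2.926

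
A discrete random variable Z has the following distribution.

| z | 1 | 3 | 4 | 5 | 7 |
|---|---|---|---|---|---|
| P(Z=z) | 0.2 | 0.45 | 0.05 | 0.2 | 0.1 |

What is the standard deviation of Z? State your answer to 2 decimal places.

E[Z] = (1)(0.2) + (3)(0.45) + (4)(0.05) + (5)(0.2) + (7)(0.1) = 3.45
E[Z²] = (1)²(0.2) + (3)²(0.45) + (4)²(0.05) + (5)²(0.2) + (7)²(0.1) = 14.95
V(Z) = E[Z²] − (E[Z])² = 14.95 − (3.45)² = 3.0475
SD(Z) = √3.0475 ≈ 1.75

1.75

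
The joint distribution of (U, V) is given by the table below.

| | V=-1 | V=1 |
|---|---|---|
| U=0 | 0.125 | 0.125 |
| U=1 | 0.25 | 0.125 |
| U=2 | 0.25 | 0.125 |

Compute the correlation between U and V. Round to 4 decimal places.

E[U] = 1.125,  E[V] = -0.25
E[UV] = -0.375
cov(U,V) = E[UV] − E[U]E[V] = -0.375 − (1.125)(-0.25) = -0.09375
Var(U) = 0.609375,  Var(V) = 0.9375
ρ = -0.09375 / √(0.609375·0.9375) ≈ -0.1240

-0.1240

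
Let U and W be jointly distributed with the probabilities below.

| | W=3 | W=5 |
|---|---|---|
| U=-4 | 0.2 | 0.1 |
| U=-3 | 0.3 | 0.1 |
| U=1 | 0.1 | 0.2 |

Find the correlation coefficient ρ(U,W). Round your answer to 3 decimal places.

0.335

E[U] = -2.1,  E[W] = 3.8
E[UW] = -7.3
cov(U,W) = E[UW] − E[U]E[W] = -7.3 − (-2.1)(3.8) = 0.68
V(U) = 4.29,  V(W) = 0.96
ρ = 0.68 / √(4.29·0.96) ≈ 0.335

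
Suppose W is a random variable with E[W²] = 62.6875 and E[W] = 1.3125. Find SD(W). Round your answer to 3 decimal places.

7.808

Var(W) = 62.6875 − (1.3125)² = 60.96484375
SD(W) = √60.96484375 ≈ 7.808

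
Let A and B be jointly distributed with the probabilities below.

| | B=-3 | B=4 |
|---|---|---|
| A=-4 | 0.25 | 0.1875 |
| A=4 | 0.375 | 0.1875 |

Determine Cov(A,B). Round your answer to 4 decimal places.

-1.3125

E[A] = 0.5,  E[B] = -0.375
E[AB] = -1.5
Cov(A,B) = E[AB] − E[A]E[B] = -1.5 − (0.5)(-0.375) = -1.3125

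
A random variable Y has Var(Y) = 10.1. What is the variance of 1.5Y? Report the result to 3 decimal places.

Var(1.5Y) = (1.5)²·Var(Y) = 2.25·10.1 = 22.725

22.725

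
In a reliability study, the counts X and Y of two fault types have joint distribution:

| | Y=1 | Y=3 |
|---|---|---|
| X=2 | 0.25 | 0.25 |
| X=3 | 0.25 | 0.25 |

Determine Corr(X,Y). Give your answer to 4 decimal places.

0.0000

E[X] = 2.5,  E[Y] = 2
E[XY] = 5
Cov(X,Y) = E[XY] − E[X]E[Y] = 5 − (2.5)(2) = 0
Var(X) = 0.25,  Var(Y) = 1
ρ = 0 / √(0.25·1) ≈ 0.0000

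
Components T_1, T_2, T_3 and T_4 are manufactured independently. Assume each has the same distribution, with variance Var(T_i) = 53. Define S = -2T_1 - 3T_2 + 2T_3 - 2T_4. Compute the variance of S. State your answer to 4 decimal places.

By independence, Var(S) = (-2)²Var(T_1) + (-3)²Var(T_2) + (2)²Var(T_3) + (-2)²Var(T_4)
= (-2)²·53 + (-3)²·53 + (2)²·53 + (-2)²·53 = 1113

1113.0000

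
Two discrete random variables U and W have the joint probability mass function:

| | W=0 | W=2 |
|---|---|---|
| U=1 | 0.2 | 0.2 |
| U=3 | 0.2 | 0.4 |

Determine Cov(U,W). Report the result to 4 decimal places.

0.1600

E[U] = 2.2,  E[W] = 1.2
E[UW] = 2.8
Cov(U,W) = E[UW] − E[U]E[W] = 2.8 − (2.2)(1.2) = 0.16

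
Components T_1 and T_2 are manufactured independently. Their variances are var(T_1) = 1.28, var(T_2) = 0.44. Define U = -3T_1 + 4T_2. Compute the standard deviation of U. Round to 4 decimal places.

4.3081

By independence, var(U) = (-3)²var(T_1) + (4)²var(T_2)
= (-3)²·1.28 + (4)²·0.44 = 18.56
sd(U) = √18.56 ≈ 4.3081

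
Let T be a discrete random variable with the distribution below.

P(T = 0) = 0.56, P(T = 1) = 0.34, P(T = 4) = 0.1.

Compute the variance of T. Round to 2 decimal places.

E[T] = (0)(0.56) + (1)(0.34) + (4)(0.1) = 0.74
E[T²] = (0)²(0.56) + (1)²(0.34) + (4)²(0.1) = 1.94
Var(T) = E[T²] − (E[T])² = 1.94 − (0.74)² = 1.3924

1.39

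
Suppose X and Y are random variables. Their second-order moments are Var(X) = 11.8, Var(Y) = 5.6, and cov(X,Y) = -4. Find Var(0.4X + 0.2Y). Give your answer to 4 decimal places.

1.4720

Var(0.4X + 0.2Y) = (0.4)²·Var(X) + (0.2)²·Var(Y) + 2·(0.4)·(0.2)·cov(X,Y)
= 0.16·11.8 + 0.04·5.6 + 0.16·-4 = 1.472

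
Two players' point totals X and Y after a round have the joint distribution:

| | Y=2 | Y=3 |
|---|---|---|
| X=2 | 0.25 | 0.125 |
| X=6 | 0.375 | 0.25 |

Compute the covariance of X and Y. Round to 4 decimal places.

0.0625

E[X] = 4.5,  E[Y] = 2.375
E[XY] = 10.75
Cov(X,Y) = E[XY] − E[X]E[Y] = 10.75 − (4.5)(2.375) = 0.0625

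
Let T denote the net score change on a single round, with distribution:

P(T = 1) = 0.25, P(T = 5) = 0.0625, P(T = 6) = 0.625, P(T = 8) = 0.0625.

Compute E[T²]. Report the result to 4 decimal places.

E[T²] = (1)²(0.25) + (5)²(0.0625) + (6)²(0.625) + (8)²(0.0625) = 28.3125

28.3125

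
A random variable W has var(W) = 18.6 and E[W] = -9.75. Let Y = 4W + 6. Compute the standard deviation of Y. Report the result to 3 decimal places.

17.251

var(4W + 6) = (4)²·18.6 = 297.6
sd(Y) = √297.6 ≈ 17.251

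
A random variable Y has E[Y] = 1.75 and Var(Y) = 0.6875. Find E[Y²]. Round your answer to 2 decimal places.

3.75

E[Y²] = Var(Y) + (E[Y])² = 0.6875 + (1.75)² = 3.75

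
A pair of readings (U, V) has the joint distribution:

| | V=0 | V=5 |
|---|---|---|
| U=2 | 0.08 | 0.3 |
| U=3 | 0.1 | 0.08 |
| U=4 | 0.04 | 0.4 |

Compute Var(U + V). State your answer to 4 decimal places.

5.6384

E[U] = 3.06,  E[V] = 3.9,  E[UV] = 12.2
Var(U) = 10.18 − (3.06)² = 0.8164;  Var(V) = 19.5 − (3.9)² = 4.29
Cov(U,V) = 12.2 − (3.06)(3.9) = 0.266
Var(U + V) = (1)²·0.8164 + (1)²·4.29 + 2·(1)·(1)·0.266 = 5.6384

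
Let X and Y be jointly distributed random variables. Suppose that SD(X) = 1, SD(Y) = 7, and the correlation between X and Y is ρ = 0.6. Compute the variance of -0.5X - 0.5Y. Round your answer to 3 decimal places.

var(X) = (1)² = 1;  var(Y) = (7)² = 49
Cov(X,Y) = ρ·SD(X)·SD(Y) = 0.6·1·7 = 4.2
var(-0.5X - 0.5Y) = (-0.5)²·var(X) + (-0.5)²·var(Y) + 2·(-0.5)·(-0.5)·Cov(X,Y)
= 0.25·1 + 0.25·49 + 0.5·4.2 = 14.6

14.600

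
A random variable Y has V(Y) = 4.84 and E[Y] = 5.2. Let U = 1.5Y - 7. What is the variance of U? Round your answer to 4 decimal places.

10.8900

V(1.5Y - 7) = (1.5)²·V(Y) = 2.25·4.84 = 10.89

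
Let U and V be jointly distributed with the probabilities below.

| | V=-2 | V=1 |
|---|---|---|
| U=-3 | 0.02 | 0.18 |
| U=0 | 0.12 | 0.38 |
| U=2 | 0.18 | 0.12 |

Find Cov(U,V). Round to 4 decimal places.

E[U] = 0,  E[V] = 0.04
E[UV] = -0.9
Cov(U,V) = E[UV] − E[U]E[V] = -0.9 − (0)(0.04) = -0.9

-0.9000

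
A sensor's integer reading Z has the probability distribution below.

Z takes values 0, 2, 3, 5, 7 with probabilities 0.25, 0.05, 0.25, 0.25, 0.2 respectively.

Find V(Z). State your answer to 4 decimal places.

E[Z] = (0)(0.25) + (2)(0.05) + (3)(0.25) + (5)(0.25) + (7)(0.2) = 3.5
E[Z²] = (0)²(0.25) + (2)²(0.05) + (3)²(0.25) + (5)²(0.25) + (7)²(0.2) = 18.5
V(Z) = E[Z²] − (E[Z])² = 18.5 − (3.5)² = 6.25

6.2500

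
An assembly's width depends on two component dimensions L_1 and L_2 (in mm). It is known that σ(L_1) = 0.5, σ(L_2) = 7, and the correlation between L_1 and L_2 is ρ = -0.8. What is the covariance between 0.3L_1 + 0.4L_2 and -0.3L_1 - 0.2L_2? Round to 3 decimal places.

Var(L_1) = (0.5)² = 0.25;  Var(L_2) = (7)² = 49
cov(L_1,L_2) = ρ·σ(L_1)·σ(L_2) = -0.8·0.5·7 = -2.8
cov(0.3L_1 + 0.4L_2, -0.3L_1 - 0.2L_2) = (0.3)(-0.3)Var(L_1) + (0.4)(-0.2)Var(L_2) + [(0.3)(-0.2) + (0.4)(-0.3)]cov(L_1,L_2)
= -0.09·0.25 + -0.08·49 + -0.18·-2.8 = -3.4385

-3.439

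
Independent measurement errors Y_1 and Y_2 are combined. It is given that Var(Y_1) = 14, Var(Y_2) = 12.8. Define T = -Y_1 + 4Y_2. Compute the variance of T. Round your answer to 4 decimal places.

218.8000

By independence, Var(T) = (-1)²Var(Y_1) + (4)²Var(Y_2)
= (-1)²·14 + (4)²·12.8 = 218.8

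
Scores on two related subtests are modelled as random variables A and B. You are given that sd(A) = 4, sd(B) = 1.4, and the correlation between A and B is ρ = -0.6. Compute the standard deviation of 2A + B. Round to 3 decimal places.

7.247

V(A) = (4)² = 16;  V(B) = (1.4)² = 1.96
cov(A,B) = ρ·sd(A)·sd(B) = -0.6·4·1.4 = -3.36
V(2A + B) = (2)²·V(A) + (1)²·V(B) + 2·(2)·(1)·cov(A,B)
= 4·16 + 1·1.96 + 4·-3.36 = 52.52
sd(2A + B) = √52.52 ≈ 7.247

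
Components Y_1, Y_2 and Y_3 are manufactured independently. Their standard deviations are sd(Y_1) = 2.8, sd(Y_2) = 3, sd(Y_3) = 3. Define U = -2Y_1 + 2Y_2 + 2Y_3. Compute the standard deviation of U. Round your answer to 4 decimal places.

Var(Y_1) = 7.84, Var(Y_2) = 9, Var(Y_3) = 9
By independence, Var(U) = (-2)²Var(Y_1) + (2)²Var(Y_2) + (2)²Var(Y_3)
= (-2)²·7.84 + (2)²·9 + (2)²·9 = 103.36
sd(U) = √103.36 ≈ 10.1666

10.1666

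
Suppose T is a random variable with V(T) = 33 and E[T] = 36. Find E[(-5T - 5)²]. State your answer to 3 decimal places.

35050.000

E[-5T - 5] = -5·36 − 5 = -185
V(-5T - 5) = (-5)²·33 = 825
E[(-5T - 5)²] = V((-5T - 5)) + (E[(-5T - 5)])² = 825 + (-185)² = 35050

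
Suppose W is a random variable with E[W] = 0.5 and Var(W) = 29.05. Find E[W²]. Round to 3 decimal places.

E[W²] = Var(W) + (E[W])² = 29.05 + (0.5)² = 29.3

29.300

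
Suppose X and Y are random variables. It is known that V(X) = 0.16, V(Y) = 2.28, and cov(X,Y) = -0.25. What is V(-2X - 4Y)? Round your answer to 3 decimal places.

V(-2X - 4Y) = (-2)²·V(X) + (-4)²·V(Y) + 2·(-2)·(-4)·cov(X,Y)
= 4·0.16 + 16·2.28 + 16·-0.25 = 33.12

33.120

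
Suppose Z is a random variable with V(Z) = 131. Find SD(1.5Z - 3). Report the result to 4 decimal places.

17.1683

V(1.5Z - 3) = (1.5)²·131 = 294.75
SD(1.5Z - 3) = √294.75 ≈ 17.1683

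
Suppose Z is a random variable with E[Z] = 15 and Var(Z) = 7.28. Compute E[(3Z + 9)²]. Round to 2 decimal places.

2981.52

E[3Z + 9] = 3·15 + 9 = 54
Var(3Z + 9) = (3)²·7.28 = 65.52
E[(3Z + 9)²] = Var((3Z + 9)) + (E[(3Z + 9)])² = 65.52 + (54)² = 2981.52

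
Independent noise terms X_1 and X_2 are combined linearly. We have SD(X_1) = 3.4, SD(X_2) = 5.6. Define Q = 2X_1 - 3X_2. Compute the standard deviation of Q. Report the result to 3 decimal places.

var(X_1) = 11.56, var(X_2) = 31.36
By independence, var(Q) = (2)²var(X_1) + (-3)²var(X_2)
= (2)²·11.56 + (-3)²·31.36 = 328.48
SD(Q) = √328.48 ≈ 18.124

18.124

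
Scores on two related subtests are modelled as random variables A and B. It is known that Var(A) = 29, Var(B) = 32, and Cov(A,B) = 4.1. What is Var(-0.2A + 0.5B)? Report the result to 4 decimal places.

Var(-0.2A + 0.5B) = (-0.2)²·Var(A) + (0.5)²·Var(B) + 2·(-0.2)·(0.5)·Cov(A,B)
= 0.04·29 + 0.25·32 + -0.2·4.1 = 8.34

8.3400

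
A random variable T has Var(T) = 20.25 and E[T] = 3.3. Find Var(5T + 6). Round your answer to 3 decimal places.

Var(5T + 6) = (5)²·Var(T) = 25·20.25 = 506.25

506.250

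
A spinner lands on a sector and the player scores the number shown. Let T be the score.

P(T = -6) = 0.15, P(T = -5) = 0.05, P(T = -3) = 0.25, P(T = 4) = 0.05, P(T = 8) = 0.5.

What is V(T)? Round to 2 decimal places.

E[T] = (-6)(0.15) + (-5)(0.05) + (-3)(0.25) + (4)(0.05) + (8)(0.5) = 2.3
E[T²] = (-6)²(0.15) + (-5)²(0.05) + (-3)²(0.25) + (4)²(0.05) + (8)²(0.5) = 41.7
V(T) = E[T²] − (E[T])² = 41.7 − (2.3)² = 36.41

36.41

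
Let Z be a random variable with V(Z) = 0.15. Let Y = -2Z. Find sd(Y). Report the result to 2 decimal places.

0.77

V(-2Z) = (-2)²·0.15 = 0.6
sd(Y) = √0.6 ≈ 0.77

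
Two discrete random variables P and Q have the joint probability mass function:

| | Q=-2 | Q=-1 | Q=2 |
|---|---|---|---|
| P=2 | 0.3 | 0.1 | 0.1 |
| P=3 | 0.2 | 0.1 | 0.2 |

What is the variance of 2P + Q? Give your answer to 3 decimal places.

E[P] = 2.5,  E[Q] = -0.6,  E[PQ] = -1.3
V(P) = 6.5 − (2.5)² = 0.25;  V(Q) = 3.4 − (-0.6)² = 3.04
cov(P,Q) = -1.3 − (2.5)(-0.6) = 0.2
V(2P + Q) = (2)²·0.25 + (1)²·3.04 + 2·(2)·(1)·0.2 = 4.84

4.840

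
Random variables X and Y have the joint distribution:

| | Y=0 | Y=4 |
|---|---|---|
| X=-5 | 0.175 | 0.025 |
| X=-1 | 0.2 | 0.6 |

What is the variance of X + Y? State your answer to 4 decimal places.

E[X] = -1.8,  E[Y] = 2.5,  E[XY] = -2.9
V(X) = 5.8 − (-1.8)² = 2.56;  V(Y) = 10 − (2.5)² = 3.75
Cov(X,Y) = -2.9 − (-1.8)(2.5) = 1.6
V(X + Y) = (1)²·2.56 + (1)²·3.75 + 2·(1)·(1)·1.6 = 9.51

9.5100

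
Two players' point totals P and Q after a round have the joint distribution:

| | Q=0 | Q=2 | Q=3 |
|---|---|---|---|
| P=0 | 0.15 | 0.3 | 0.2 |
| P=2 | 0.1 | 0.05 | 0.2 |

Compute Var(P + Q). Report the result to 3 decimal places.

2.440

E[P] = 0.7,  E[Q] = 1.9,  E[PQ] = 1.4
Var(P) = 1.4 − (0.7)² = 0.91;  Var(Q) = 5 − (1.9)² = 1.39
Cov(P,Q) = 1.4 − (0.7)(1.9) = 0.07
Var(P + Q) = (1)²·0.91 + (1)²·1.39 + 2·(1)·(1)·0.07 = 2.44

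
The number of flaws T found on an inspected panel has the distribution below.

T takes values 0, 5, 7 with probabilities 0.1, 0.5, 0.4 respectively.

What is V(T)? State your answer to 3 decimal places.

4.010

E[T] = (0)(0.1) + (5)(0.5) + (7)(0.4) = 5.3
E[T²] = (0)²(0.1) + (5)²(0.5) + (7)²(0.4) = 32.1
V(T) = E[T²] − (E[T])² = 32.1 − (5.3)² = 4.01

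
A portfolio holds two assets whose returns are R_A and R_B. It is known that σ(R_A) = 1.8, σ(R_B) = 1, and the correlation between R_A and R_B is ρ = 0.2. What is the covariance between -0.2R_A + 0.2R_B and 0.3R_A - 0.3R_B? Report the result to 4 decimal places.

Var(R_A) = (1.8)² = 3.24;  Var(R_B) = (1)² = 1
Cov(R_A,R_B) = ρ·σ(R_A)·σ(R_B) = 0.2·1.8·1 = 0.36
Cov(-0.2R_A + 0.2R_B, 0.3R_A - 0.3R_B) = (-0.2)(0.3)Var(R_A) + (0.2)(-0.3)Var(R_B) + [(-0.2)(-0.3) + (0.2)(0.3)]Cov(R_A,R_B)
= -0.06·3.24 + -0.06·1 + 0.12·0.36 = -0.2112

-0.2112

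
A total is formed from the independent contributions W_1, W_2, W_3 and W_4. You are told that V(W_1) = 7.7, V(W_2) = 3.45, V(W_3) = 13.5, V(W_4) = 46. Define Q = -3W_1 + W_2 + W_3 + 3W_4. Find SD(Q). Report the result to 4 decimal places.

22.3663

By independence, V(Q) = (-3)²V(W_1) + (1)²V(W_2) + (1)²V(W_3) + (3)²V(W_4)
= (-3)²·7.7 + (1)²·3.45 + (1)²·13.5 + (3)²·46 = 500.25
SD(Q) = √500.25 ≈ 22.3663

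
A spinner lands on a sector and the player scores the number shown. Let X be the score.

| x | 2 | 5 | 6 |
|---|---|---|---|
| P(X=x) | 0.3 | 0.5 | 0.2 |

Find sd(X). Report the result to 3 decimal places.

E[X] = (2)(0.3) + (5)(0.5) + (6)(0.2) = 4.3
E[X²] = (2)²(0.3) + (5)²(0.5) + (6)²(0.2) = 20.9
Var(X) = E[X²] − (E[X])² = 20.9 − (4.3)² = 2.41
sd(X) = √2.41 ≈ 1.552

1.552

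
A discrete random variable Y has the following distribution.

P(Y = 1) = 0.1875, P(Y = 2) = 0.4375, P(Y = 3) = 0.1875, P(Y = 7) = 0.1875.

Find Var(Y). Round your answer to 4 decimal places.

4.1836

E[Y] = (1)(0.1875) + (2)(0.4375) + (3)(0.1875) + (7)(0.1875) = 2.9375
E[Y²] = (1)²(0.1875) + (2)²(0.4375) + (3)²(0.1875) + (7)²(0.1875) = 12.8125
Var(Y) = E[Y²] − (E[Y])² = 12.8125 − (2.9375)² = 4.18359375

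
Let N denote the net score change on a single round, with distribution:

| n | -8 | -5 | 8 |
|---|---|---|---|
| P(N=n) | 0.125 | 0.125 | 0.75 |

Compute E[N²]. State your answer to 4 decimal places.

59.1250

E[N²] = (-8)²(0.125) + (-5)²(0.125) + (8)²(0.75) = 59.125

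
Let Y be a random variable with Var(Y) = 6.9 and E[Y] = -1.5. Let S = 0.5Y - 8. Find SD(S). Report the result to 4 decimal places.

Var(0.5Y - 8) = (0.5)²·6.9 = 1.725
SD(S) = √1.725 ≈ 1.3134

1.3134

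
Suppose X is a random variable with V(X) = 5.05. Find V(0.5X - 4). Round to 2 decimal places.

1.26

V(0.5X - 4) = (0.5)²·V(X) = 0.25·5.05 = 1.2625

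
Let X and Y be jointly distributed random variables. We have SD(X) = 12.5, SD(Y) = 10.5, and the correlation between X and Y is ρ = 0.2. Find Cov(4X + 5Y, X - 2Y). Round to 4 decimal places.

-556.2500

var(X) = (12.5)² = 156.25;  var(Y) = (10.5)² = 110.25
Cov(X,Y) = ρ·SD(X)·SD(Y) = 0.2·12.5·10.5 = 26.25
Cov(4X + 5Y, X - 2Y) = (4)(1)var(X) + (5)(-2)var(Y) + [(4)(-2) + (5)(1)]Cov(X,Y)
= 4·156.25 + -10·110.25 + -3·26.25 = -556.25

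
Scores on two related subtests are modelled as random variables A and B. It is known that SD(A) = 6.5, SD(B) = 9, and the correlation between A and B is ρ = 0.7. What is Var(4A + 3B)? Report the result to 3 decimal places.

Var(A) = (6.5)² = 42.25;  Var(B) = (9)² = 81
cov(A,B) = ρ·SD(A)·SD(B) = 0.7·6.5·9 = 40.95
Var(4A + 3B) = (4)²·Var(A) + (3)²·Var(B) + 2·(4)·(3)·cov(A,B)
= 16·42.25 + 9·81 + 24·40.95 = 2387.8

2387.800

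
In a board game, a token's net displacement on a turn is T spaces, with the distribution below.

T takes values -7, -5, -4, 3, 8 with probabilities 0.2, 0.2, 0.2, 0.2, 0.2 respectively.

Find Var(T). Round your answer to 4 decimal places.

31.6000

E[T] = (-7)(0.2) + (-5)(0.2) + (-4)(0.2) + (3)(0.2) + (8)(0.2) = -1
E[T²] = (-7)²(0.2) + (-5)²(0.2) + (-4)²(0.2) + (3)²(0.2) + (8)²(0.2) = 32.6
Var(T) = E[T²] − (E[T])² = 32.6 − (-1)² = 31.6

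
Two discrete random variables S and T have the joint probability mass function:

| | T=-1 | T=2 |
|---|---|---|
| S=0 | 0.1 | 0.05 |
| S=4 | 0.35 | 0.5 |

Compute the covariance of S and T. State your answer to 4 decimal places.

E[S] = 3.4,  E[T] = 0.65
E[ST] = 2.6
Cov(S,T) = E[ST] − E[S]E[T] = 2.6 − (3.4)(0.65) = 0.39

0.3900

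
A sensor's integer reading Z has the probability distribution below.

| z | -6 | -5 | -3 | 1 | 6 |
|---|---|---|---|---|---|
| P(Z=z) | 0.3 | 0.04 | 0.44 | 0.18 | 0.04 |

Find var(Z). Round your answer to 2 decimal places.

E[Z] = (-6)(0.3) + (-5)(0.04) + (-3)(0.44) + (1)(0.18) + (6)(0.04) = -2.9
E[Z²] = (-6)²(0.3) + (-5)²(0.04) + (-3)²(0.44) + (1)²(0.18) + (6)²(0.04) = 17.38
var(Z) = E[Z²] − (E[Z])² = 17.38 − (-2.9)² = 8.97

8.97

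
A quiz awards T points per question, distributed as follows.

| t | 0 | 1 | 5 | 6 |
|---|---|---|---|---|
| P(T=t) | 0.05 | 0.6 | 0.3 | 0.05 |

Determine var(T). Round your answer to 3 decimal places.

4.140

E[T] = (0)(0.05) + (1)(0.6) + (5)(0.3) + (6)(0.05) = 2.4
E[T²] = (0)²(0.05) + (1)²(0.6) + (5)²(0.3) + (6)²(0.05) = 9.9
var(T) = E[T²] − (E[T])² = 9.9 − (2.4)² = 4.14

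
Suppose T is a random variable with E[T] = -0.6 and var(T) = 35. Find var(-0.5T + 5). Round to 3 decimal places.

var(-0.5T + 5) = (-0.5)²·var(T) = 0.25·35 = 8.75

8.750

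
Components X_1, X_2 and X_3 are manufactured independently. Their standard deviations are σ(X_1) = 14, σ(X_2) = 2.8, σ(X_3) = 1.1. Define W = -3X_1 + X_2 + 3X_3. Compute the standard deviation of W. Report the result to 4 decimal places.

42.2224

V(X_1) = 196, V(X_2) = 7.84, V(X_3) = 1.21
By independence, V(W) = (-3)²V(X_1) + (1)²V(X_2) + (3)²V(X_3)
= (-3)²·196 + (1)²·7.84 + (3)²·1.21 = 1782.73
σ(W) = √1782.73 ≈ 42.2224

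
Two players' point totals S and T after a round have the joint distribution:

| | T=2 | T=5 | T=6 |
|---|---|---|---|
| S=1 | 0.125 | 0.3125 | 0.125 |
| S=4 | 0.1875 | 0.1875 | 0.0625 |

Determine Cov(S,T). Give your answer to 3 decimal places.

E[S] = 2.3125,  E[T] = 4.25
E[ST] = 9.3125
Cov(S,T) = E[ST] − E[S]E[T] = 9.3125 − (2.3125)(4.25) = -0.515625

-0.516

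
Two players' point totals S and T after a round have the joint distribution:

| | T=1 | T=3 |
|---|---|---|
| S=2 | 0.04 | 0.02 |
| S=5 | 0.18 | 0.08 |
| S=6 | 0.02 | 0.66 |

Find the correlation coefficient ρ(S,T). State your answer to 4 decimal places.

E[S] = 5.5,  E[T] = 2.52
E[ST] = 14.3
Cov(S,T) = E[ST] − E[S]E[T] = 14.3 − (5.5)(2.52) = 0.44
Var(S) = 0.97,  Var(T) = 0.7296
ρ = 0.44 / √(0.97·0.7296) ≈ 0.5230

0.5230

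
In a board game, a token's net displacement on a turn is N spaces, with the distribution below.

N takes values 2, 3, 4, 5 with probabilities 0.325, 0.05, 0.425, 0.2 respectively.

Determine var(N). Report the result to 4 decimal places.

1.3000

E[N] = (2)(0.325) + (3)(0.05) + (4)(0.425) + (5)(0.2) = 3.5
E[N²] = (2)²(0.325) + (3)²(0.05) + (4)²(0.425) + (5)²(0.2) = 13.55
var(N) = E[N²] − (E[N])² = 13.55 − (3.5)² = 1.3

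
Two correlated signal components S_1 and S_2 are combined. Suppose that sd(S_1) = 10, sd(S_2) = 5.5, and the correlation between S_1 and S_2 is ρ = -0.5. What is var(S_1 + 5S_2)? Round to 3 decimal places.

581.250

var(S_1) = (10)² = 100;  var(S_2) = (5.5)² = 30.25
Cov(S_1,S_2) = ρ·sd(S_1)·sd(S_2) = -0.5·10·5.5 = -27.5
var(S_1 + 5S_2) = (1)²·var(S_1) + (5)²·var(S_2) + 2·(1)·(5)·Cov(S_1,S_2)
= 1·100 + 25·30.25 + 10·-27.5 = 581.25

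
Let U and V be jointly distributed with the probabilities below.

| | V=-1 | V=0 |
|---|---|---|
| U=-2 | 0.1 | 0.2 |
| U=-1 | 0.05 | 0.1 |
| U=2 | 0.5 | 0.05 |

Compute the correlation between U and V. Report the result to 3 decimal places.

-0.592

E[U] = 0.35,  E[V] = -0.65
E[UV] = -0.75
cov(U,V) = E[UV] − E[U]E[V] = -0.75 − (0.35)(-0.65) = -0.5225
Var(U) = 3.4275,  Var(V) = 0.2275
ρ = -0.5225 / √(3.4275·0.2275) ≈ -0.592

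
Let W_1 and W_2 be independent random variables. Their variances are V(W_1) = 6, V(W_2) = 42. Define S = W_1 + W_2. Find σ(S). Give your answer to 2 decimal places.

By independence, V(S) = (1)²V(W_1) + (1)²V(W_2)
= (1)²·6 + (1)²·42 = 48
σ(S) = √48 ≈ 6.93

6.93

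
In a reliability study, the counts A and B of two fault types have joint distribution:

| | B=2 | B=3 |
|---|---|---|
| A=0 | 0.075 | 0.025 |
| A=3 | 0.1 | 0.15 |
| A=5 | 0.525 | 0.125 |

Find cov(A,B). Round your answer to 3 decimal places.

E[A] = 4,  E[B] = 2.3
E[AB] = 9.075
cov(A,B) = E[AB] − E[A]E[B] = 9.075 − (4)(2.3) = -0.125

-0.125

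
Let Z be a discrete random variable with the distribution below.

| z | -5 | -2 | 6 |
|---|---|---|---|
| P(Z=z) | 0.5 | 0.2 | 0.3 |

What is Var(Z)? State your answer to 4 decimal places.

22.8900

E[Z] = (-5)(0.5) + (-2)(0.2) + (6)(0.3) = -1.1
E[Z²] = (-5)²(0.5) + (-2)²(0.2) + (6)²(0.3) = 24.1
Var(Z) = E[Z²] − (E[Z])² = 24.1 − (-1.1)² = 22.89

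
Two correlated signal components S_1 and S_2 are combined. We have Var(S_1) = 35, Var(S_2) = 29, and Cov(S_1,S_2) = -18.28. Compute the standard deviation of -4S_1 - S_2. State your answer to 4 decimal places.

21.0419

Var(-4S_1 - S_2) = (-4)²·Var(S_1) + (-1)²·Var(S_2) + 2·(-4)·(-1)·Cov(S_1,S_2)
= 16·35 + 1·29 + 8·-18.28 = 442.76
SD(-4S_1 - S_2) = √442.76 ≈ 21.0419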